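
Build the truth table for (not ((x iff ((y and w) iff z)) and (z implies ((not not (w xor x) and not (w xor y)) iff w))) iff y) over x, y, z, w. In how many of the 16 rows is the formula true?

8

  x   |   y   |   z   |   w   | (y and w) | ((y and w) iff z) | (x iff ((y and w) iff z)) | (w xor x) | not (w xor x) | not not (w xor x) | (w xor y) | not (w xor y) |   φ  
----- | ----- | ----- | ----- | --------- | ----------------- | ------------------------- | --------- | ------------- | ----------------- | --------- | ------------- | -----
False | False | False | False |   False   |        True       |           False           |   False   |      True     |       False       |   False   |      True     | False
False | False | False |  True |   False   |        True       |           False           |    True   |     False     |        True       |    True   |     False     | False
False | False |  True | False |   False   |       False       |            True           |   False   |      True     |       False       |   False   |      True     |  True
False | False |  True |  True |   False   |       False       |            True           |    True   |     False     |        True       |    True   |     False     | False
False |  True | False | False |   False   |        True       |           False           |   False   |      True     |       False       |    True   |     False     |  True
False |  True | False |  True |    True   |       False       |            True           |    True   |     False     |        True       |   False   |      True     | False
False |  True |  True | False |   False   |       False       |            True           |   False   |      True     |       False       |    True   |     False     | False
False |  True |  True |  True |    True   |        True       |           False           |    True   |     False     |        True       |   False   |      True     |  True
 True | False | False | False |   False   |        True       |            True           |    True   |     False     |        True       |   False   |      True     |  True
 True | False | False |  True |   False   |        True       |            True           |   False   |      True     |       False       |    True   |     False     |  True
 True | False |  True | False |   False   |       False       |           False           |    True   |     False     |        True       |   False   |      True     | False
 True | False |  True |  True |   False   |       False       |           False           |   False   |      True     |       False       |    True   |     False     | False
 True |  True | False | False |   False   |        True       |            True           |    True   |     False     |        True       |    True   |     False     | False
 True |  True | False |  True |    True   |       False       |           False           |   False   |      True     |       False       |   False   |      True     |  True
 True |  True |  True | False |   False   |       False       |           False           |    True   |     False     |        True       |    True   |     False     |  True
 True |  True |  True |  True |    True   |        True       |            True           |   False   |      True     |       False       |   False   |      True     |  True
The formula is true on 8 of the 16 rows.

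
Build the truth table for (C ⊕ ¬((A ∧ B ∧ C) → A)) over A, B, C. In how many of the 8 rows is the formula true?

4

A | B | C || (C ⊕ ¬((A ∧ B ∧ C) → A))
T | T | T ||            T            
T | T | F ||            F            
T | F | T ||            T            
T | F | F ||            F            
F | T | T ||            T            
F | T | F ||            F            
F | F | T ||            T            
F | F | F ||            F            
The formula is true on 4 of the 8 rows.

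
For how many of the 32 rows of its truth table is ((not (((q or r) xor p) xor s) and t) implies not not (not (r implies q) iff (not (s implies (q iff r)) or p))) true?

p | q | r | s | t | φ
- | - | - | - | - | -
T | T | T | T | T | T
T | T | T | T | F | T
T | T | T | F | T | F
T | T | T | F | F | T
T | T | F | T | T | T
T | T | F | T | F | T
T | T | F | F | T | F
T | T | F | F | F | T
T | F | T | T | T | T
T | F | T | T | F | T
T | F | T | F | T | T
T | F | T | F | F | T
T | F | F | T | T | F
T | F | F | T | F | T
T | F | F | F | T | T
T | F | F | F | F | T
F | T | T | T | T | T
F | T | T | T | F | T
F | T | T | F | T | T
F | T | T | F | F | T
F | T | F | T | T | F
F | T | F | T | F | T
F | T | F | F | T | T
F | T | F | F | F | T
F | F | T | T | T | T
F | F | T | T | F | T
F | F | T | F | T | T
F | F | T | F | F | T
F | F | F | T | T | T
F | F | F | T | F | T
F | F | F | F | T | T
F | F | F | F | F | T
The formula is true on 28 of the 32 rows.

28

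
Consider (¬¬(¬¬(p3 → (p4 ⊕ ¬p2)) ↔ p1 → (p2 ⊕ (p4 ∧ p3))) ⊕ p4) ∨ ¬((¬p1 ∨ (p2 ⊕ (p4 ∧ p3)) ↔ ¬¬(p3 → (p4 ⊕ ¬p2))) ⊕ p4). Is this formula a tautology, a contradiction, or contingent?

p1 | p2 | p3 | p4 || φ
1  | 1  | 1  | 1  || 1
1  | 1  | 1  | 0  || 1
1  | 1  | 0  | 1  || 1
1  | 1  | 0  | 0  || 1
1  | 0  | 1  | 1  || 1
1  | 0  | 1  | 0  || 1
1  | 0  | 0  | 1  || 1
1  | 0  | 0  | 0  || 1
0  | 1  | 1  | 1  || 1
0  | 1  | 1  | 0  || 1
0  | 1  | 0  | 1  || 1
0  | 1  | 0  | 0  || 1
0  | 0  | 1  | 1  || 1
0  | 0  | 1  | 0  || 1
0  | 0  | 0  | 1  || 1
0  | 0  | 0  | 0  || 1
Every row is 1, so the formula is a tautology.

tautology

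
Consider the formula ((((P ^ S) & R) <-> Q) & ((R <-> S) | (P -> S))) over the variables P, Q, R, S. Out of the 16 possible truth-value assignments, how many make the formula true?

P | Q | R | S || φ
T | T | T | T || F
T | T | T | F || F
T | T | F | T || F
T | T | F | F || F
T | F | T | T || T
T | F | T | F || F
T | F | F | T || T
T | F | F | F || T
F | T | T | T || T
F | T | T | F || F
F | T | F | T || F
F | T | F | F || F
F | F | T | T || F
F | F | T | F || T
F | F | F | T || T
F | F | F | F || T
The formula is true on 7 of the 16 rows.

7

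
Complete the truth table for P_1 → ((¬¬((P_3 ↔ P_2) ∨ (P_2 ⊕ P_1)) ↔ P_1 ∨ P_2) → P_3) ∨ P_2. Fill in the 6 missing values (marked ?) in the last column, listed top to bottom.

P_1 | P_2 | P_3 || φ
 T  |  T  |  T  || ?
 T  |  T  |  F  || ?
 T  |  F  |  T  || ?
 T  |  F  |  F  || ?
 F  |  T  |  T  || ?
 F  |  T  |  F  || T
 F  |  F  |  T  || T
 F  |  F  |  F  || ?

T, T, T, F, T, T

Row P_1=T, P_2=T, P_3=T: (((¬¬((P_3 ↔ P_2) ∨ (P_2 ⊕ P_1)) ↔ P_1 ∨ P_2) → P_3) ∨ P_2) = T, so the formula = T.
Row P_1=T, P_2=T, P_3=F: (((¬¬((P_3 ↔ P_2) ∨ (P_2 ⊕ P_1)) ↔ P_1 ∨ P_2) → P_3) ∨ P_2) = T, so the formula = T.
Row P_1=T, P_2=F, P_3=T: (((¬¬((P_3 ↔ P_2) ∨ (P_2 ⊕ P_1)) ↔ P_1 ∨ P_2) → P_3) ∨ P_2) = T, so the formula = T.
Row P_1=T, P_2=F, P_3=F: (((¬¬((P_3 ↔ P_2) ∨ (P_2 ⊕ P_1)) ↔ P_1 ∨ P_2) → P_3) ∨ P_2) = F, so the formula = F.
Row P_1=F, P_2=T, P_3=T: (((¬¬((P_3 ↔ P_2) ∨ (P_2 ⊕ P_1)) ↔ P_1 ∨ P_2) → P_3) ∨ P_2) = T, so the formula = T.
Row P_1=F, P_2=F, P_3=F: (((¬¬((P_3 ↔ P_2) ∨ (P_2 ⊕ P_1)) ↔ P_1 ∨ P_2) → P_3) ∨ P_2) = T, so the formula = T.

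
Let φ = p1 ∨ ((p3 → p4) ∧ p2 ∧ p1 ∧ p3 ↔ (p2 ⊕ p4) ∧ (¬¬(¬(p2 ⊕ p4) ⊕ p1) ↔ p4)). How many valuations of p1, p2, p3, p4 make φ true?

14

p1 | p2 | p3 | p4 | (p3 → p4) | ((p3 → p4) ∧ p2 ∧ p1 ∧ p3) | (p2 ⊕ p4) | ¬(p2 ⊕ p4) | (¬(p2 ⊕ p4) ⊕ p1) | ¬(¬(p2 ⊕ p4) ⊕ p1) | ¬¬(¬(p2 ⊕ p4) ⊕ p1) | (¬¬(¬(p2 ⊕ p4) ⊕ p1) ↔ p4) | φ
-- | -- | -- | -- | --------- | -------------------------- | --------- | ---------- | ----------------- | ------------------ | ------------------- | -------------------------- | -
1  | 1  | 1  | 1  |     1     |             1              |     0     |     1      |         0         |         1          |          0          |             0              | 1
1  | 1  | 1  | 0  |     0     |             0              |     1     |     0      |         1         |         0          |          1          |             0              | 1
1  | 1  | 0  | 1  |     1     |             0              |     0     |     1      |         0         |         1          |          0          |             0              | 1
1  | 1  | 0  | 0  |     1     |             0              |     1     |     0      |         1         |         0          |          1          |             0              | 1
1  | 0  | 1  | 1  |     1     |             0              |     1     |     0      |         1         |         0          |          1          |             1              | 1
1  | 0  | 1  | 0  |     0     |             0              |     0     |     1      |         0         |         1          |          0          |             1              | 1
1  | 0  | 0  | 1  |     1     |             0              |     1     |     0      |         1         |         0          |          1          |             1              | 1
1  | 0  | 0  | 0  |     1     |             0              |     0     |     1      |         0         |         1          |          0          |             1              | 1
0  | 1  | 1  | 1  |     1     |             0              |     0     |     1      |         1         |         0          |          1          |             1              | 1
0  | 1  | 1  | 0  |     0     |             0              |     1     |     0      |         0         |         1          |          0          |             1              | 0
0  | 1  | 0  | 1  |     1     |             0              |     0     |     1      |         1         |         0          |          1          |             1              | 1
0  | 1  | 0  | 0  |     1     |             0              |     1     |     0      |         0         |         1          |          0          |             1              | 0
0  | 0  | 1  | 1  |     1     |             0              |     1     |     0      |         0         |         1          |          0          |             0              | 1
0  | 0  | 1  | 0  |     0     |             0              |     0     |     1      |         1         |         0          |          1          |             0              | 1
0  | 0  | 0  | 1  |     1     |             0              |     1     |     0      |         0         |         1          |          0          |             0              | 1
0  | 0  | 0  | 0  |     1     |             0              |     0     |     1      |         1         |         0          |          1          |             0              | 1
The formula is true on 14 of the 16 rows.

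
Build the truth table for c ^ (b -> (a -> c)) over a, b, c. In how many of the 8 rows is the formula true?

3

a | b | c || (c ^ (b -> (a -> c)))
1 | 1 | 1 ||           0          
1 | 1 | 0 ||           0          
1 | 0 | 1 ||           0          
1 | 0 | 0 ||           1          
0 | 1 | 1 ||           0          
0 | 1 | 0 ||           1          
0 | 0 | 1 ||           0          
0 | 0 | 0 ||           1          
The formula is true on 3 of the 8 rows.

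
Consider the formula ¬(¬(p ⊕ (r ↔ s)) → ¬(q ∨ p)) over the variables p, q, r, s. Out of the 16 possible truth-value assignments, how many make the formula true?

p | q | r | s || (r ↔ s) | (p ⊕ (r ↔ s)) | ¬(p ⊕ (r ↔ s)) | (q ∨ p) | ¬(q ∨ p) | (¬(p ⊕ (r ↔ s)) → ¬(q ∨ p)) | ¬(¬(p ⊕ (r ↔ s)) → ¬(q ∨ p))
1 | 1 | 1 | 1 ||    1    |       0       |       1        |    1    |    0     |              0              |              1              
1 | 1 | 1 | 0 ||    0    |       1       |       0        |    1    |    0     |              1              |              0              
1 | 1 | 0 | 1 ||    0    |       1       |       0        |    1    |    0     |              1              |              0              
1 | 1 | 0 | 0 ||    1    |       0       |       1        |    1    |    0     |              0              |              1              
1 | 0 | 1 | 1 ||    1    |       0       |       1        |    1    |    0     |              0              |              1              
1 | 0 | 1 | 0 ||    0    |       1       |       0        |    1    |    0     |              1              |              0              
1 | 0 | 0 | 1 ||    0    |       1       |       0        |    1    |    0     |              1              |              0              
1 | 0 | 0 | 0 ||    1    |       0       |       1        |    1    |    0     |              0              |              1              
0 | 1 | 1 | 1 ||    1    |       1       |       0        |    1    |    0     |              1              |              0              
0 | 1 | 1 | 0 ||    0    |       0       |       1        |    1    |    0     |              0              |              1              
0 | 1 | 0 | 1 ||    0    |       0       |       1        |    1    |    0     |              0              |              1              
0 | 1 | 0 | 0 ||    1    |       1       |       0        |    1    |    0     |              1              |              0              
0 | 0 | 1 | 1 ||    1    |       1       |       0        |    0    |    1     |              1              |              0              
0 | 0 | 1 | 0 ||    0    |       0       |       1        |    0    |    1     |              1              |              0              
0 | 0 | 0 | 1 ||    0    |       0       |       1        |    0    |    1     |              1              |              0              
0 | 0 | 0 | 0 ||    1    |       1       |       0        |    0    |    1     |              1              |              0              
The formula is true on 6 of the 16 rows.

6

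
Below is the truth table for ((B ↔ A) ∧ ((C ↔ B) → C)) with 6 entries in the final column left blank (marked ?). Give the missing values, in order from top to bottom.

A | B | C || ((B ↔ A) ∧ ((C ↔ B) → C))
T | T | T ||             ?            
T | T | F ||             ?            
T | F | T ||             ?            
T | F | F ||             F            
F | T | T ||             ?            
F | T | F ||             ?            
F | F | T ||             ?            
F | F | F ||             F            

Row A=T, B=T, C=T: (B ↔ A) = T, ((C ↔ B) → C) = T, so ((B ↔ A) ∧ ((C ↔ B) → C)) = T.
Row A=T, B=T, C=F: (B ↔ A) = T, ((C ↔ B) → C) = T, so ((B ↔ A) ∧ ((C ↔ B) → C)) = T.
Row A=T, B=F, C=T: (B ↔ A) = F, ((C ↔ B) → C) = T, so ((B ↔ A) ∧ ((C ↔ B) → C)) = F.
Row A=F, B=T, C=T: (B ↔ A) = F, ((C ↔ B) → C) = T, so ((B ↔ A) ∧ ((C ↔ B) → C)) = F.
Row A=F, B=T, C=F: (B ↔ A) = F, ((C ↔ B) → C) = T, so ((B ↔ A) ∧ ((C ↔ B) → C)) = F.
Row A=F, B=F, C=T: (B ↔ A) = T, ((C ↔ B) → C) = T, so ((B ↔ A) ∧ ((C ↔ B) → C)) = T.

T, T, F, F, F, T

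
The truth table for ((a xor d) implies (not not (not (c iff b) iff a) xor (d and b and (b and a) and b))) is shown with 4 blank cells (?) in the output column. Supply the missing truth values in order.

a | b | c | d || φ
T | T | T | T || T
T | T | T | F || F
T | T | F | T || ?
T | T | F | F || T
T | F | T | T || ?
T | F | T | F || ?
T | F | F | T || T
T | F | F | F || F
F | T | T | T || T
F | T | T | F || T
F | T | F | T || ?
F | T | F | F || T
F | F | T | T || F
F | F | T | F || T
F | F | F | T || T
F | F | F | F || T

T, T, T, F

Row a=T, b=T, c=F, d=T: (a xor d) = F, (not not (not (c iff b) iff a) xor (d and b and (b and a) and b)) = F, so the formula = T.
Row a=T, b=F, c=T, d=T: (a xor d) = F, (not not (not (c iff b) iff a) xor (d and b and (b and a) and b)) = T, so the formula = T.
Row a=T, b=F, c=T, d=F: (a xor d) = T, (not not (not (c iff b) iff a) xor (d and b and (b and a) and b)) = T, so the formula = T.
Row a=F, b=T, c=F, d=T: (a xor d) = T, (not not (not (c iff b) iff a) xor (d and b and (b and a) and b)) = F, so the formula = F.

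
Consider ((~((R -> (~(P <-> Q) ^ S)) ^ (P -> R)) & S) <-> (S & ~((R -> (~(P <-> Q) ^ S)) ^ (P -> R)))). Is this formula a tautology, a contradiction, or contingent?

P | Q | R | S || (P <-> Q) | ~(P <-> Q) | (~(P <-> Q) ^ S) | (R -> (~(P <-> Q) ^ S)) | (P -> R) | φ
F | F | F | F ||     T     |     F      |        F         |            T            |    T     | T
F | F | F | T ||     T     |     F      |        T         |            T            |    T     | T
F | F | T | F ||     T     |     F      |        F         |            F            |    T     | T
F | F | T | T ||     T     |     F      |        T         |            T            |    T     | T
F | T | F | F ||     F     |     T      |        T         |            T            |    T     | T
F | T | F | T ||     F     |     T      |        F         |            T            |    T     | T
F | T | T | F ||     F     |     T      |        T         |            T            |    T     | T
F | T | T | T ||     F     |     T      |        F         |            F            |    T     | T
T | F | F | F ||     F     |     T      |        T         |            T            |    F     | T
T | F | F | T ||     F     |     T      |        F         |            T            |    F     | T
T | F | T | F ||     F     |     T      |        T         |            T            |    T     | T
T | F | T | T ||     F     |     T      |        F         |            F            |    T     | T
T | T | F | F ||     T     |     F      |        F         |            T            |    F     | T
T | T | F | T ||     T     |     F      |        T         |            T            |    F     | T
T | T | T | F ||     T     |     F      |        F         |            F            |    T     | T
T | T | T | T ||     T     |     F      |        T         |            T            |    T     | T
Every row is T, so the formula is a tautology.

tautology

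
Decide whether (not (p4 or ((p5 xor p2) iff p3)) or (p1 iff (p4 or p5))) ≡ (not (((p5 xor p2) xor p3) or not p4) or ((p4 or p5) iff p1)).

not equivalent

p1 | p2 | p3 | p4 | p5 | φ | ψ
-- | -- | -- | -- | -- | - | -
1  | 1  | 1  | 1  | 1  | 1 | 1
1  | 1  | 1  | 1  | 0  | 1 | 1
1  | 1  | 1  | 0  | 1  | 1 | 1
1  | 1  | 1  | 0  | 0  | 0 | 0
1  | 1  | 0  | 1  | 1  | 1 | 1
1  | 1  | 0  | 1  | 0  | 1 | 1
1  | 1  | 0  | 0  | 1  | 1 | 1
1  | 1  | 0  | 0  | 0  | 1 | 0
1  | 0  | 1  | 1  | 1  | 1 | 1
1  | 0  | 1  | 1  | 0  | 1 | 1
1  | 0  | 1  | 0  | 1  | 1 | 1
1  | 0  | 1  | 0  | 0  | 1 | 0
1  | 0  | 0  | 1  | 1  | 1 | 1
1  | 0  | 0  | 1  | 0  | 1 | 1
1  | 0  | 0  | 0  | 1  | 1 | 1
1  | 0  | 0  | 0  | 0  | 0 | 0
0  | 1  | 1  | 1  | 1  | 0 | 0
0  | 1  | 1  | 1  | 0  | 0 | 1
0  | 1  | 1  | 0  | 1  | 1 | 0
0  | 1  | 1  | 0  | 0  | 1 | 1
0  | 1  | 0  | 1  | 1  | 0 | 1
0  | 1  | 0  | 1  | 0  | 0 | 0
0  | 1  | 0  | 0  | 1  | 0 | 0
0  | 1  | 0  | 0  | 0  | 1 | 1
0  | 0  | 1  | 1  | 1  | 0 | 1
0  | 0  | 1  | 1  | 0  | 0 | 0
0  | 0  | 1  | 0  | 1  | 0 | 0
0  | 0  | 1  | 0  | 0  | 1 | 1
0  | 0  | 0  | 1  | 1  | 0 | 0
0  | 0  | 0  | 1  | 0  | 0 | 1
0  | 0  | 0  | 0  | 1  | 1 | 0
0  | 0  | 0  | 0  | 0  | 1 | 1
The columns differ at p1=1, p2=1, p3=0, p4=0, p5=0 (φ=1, ψ=0), so they are not equivalent.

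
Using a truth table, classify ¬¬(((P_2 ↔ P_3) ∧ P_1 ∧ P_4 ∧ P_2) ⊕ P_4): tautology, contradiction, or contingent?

P_1  P_2  P_3  P_4  |  (P_2 ↔ P_3)  (P_1 ∧ P_4 ∧ P_2)  φ
 T    T    T    T   |       T               T          F
 T    T    T    F   |       T               F          F
 T    T    F    T   |       F               T          T
 T    T    F    F   |       F               F          F
 T    F    T    T   |       F               F          T
 T    F    T    F   |       F               F          F
 T    F    F    T   |       T               F          T
 T    F    F    F   |       T               F          F
 F    T    T    T   |       T               F          T
 F    T    T    F   |       T               F          F
 F    T    F    T   |       F               F          T
 F    T    F    F   |       F               F          F
 F    F    T    T   |       F               F          T
 F    F    T    F   |       F               F          F
 F    F    F    T   |       T               F          T
 F    F    F    F   |       T               F          F
7 of 16 rows are T, so the formula is contingent.

contingent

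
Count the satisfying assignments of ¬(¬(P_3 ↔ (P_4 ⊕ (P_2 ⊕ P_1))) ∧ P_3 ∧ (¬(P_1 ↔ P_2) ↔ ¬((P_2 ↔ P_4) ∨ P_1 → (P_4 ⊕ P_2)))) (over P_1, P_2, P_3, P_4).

14

P_1 | P_2 | P_3 | P_4 | φ
--- | --- | --- | --- | -
 T  |  T  |  T  |  T  | T
 T  |  T  |  T  |  F  | F
 T  |  T  |  F  |  T  | T
 T  |  T  |  F  |  F  | T
 T  |  F  |  T  |  T  | T
 T  |  F  |  T  |  F  | T
 T  |  F  |  F  |  T  | T
 T  |  F  |  F  |  F  | T
 F  |  T  |  T  |  T  | F
 F  |  T  |  T  |  F  | T
 F  |  T  |  F  |  T  | T
 F  |  T  |  F  |  F  | T
 F  |  F  |  T  |  T  | T
 F  |  F  |  T  |  F  | T
 F  |  F  |  F  |  T  | T
 F  |  F  |  F  |  F  | T
The formula is true on 14 of the 16 rows.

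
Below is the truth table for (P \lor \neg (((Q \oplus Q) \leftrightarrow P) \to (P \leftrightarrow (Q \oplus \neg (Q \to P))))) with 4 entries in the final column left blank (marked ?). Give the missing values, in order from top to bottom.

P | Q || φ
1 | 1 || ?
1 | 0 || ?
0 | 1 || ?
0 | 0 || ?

Row P=1, Q=1: \neg (((Q \oplus Q) \leftrightarrow P) \to (P \leftrightarrow (Q \oplus \neg (Q \to P)))) = 0, so the formula = 1.
Row P=1, Q=0: \neg (((Q \oplus Q) \leftrightarrow P) \to (P \leftrightarrow (Q \oplus \neg (Q \to P)))) = 0, so the formula = 1.
Row P=0, Q=1: \neg (((Q \oplus Q) \leftrightarrow P) \to (P \leftrightarrow (Q \oplus \neg (Q \to P)))) = 0, so the formula = 0.
Row P=0, Q=0: \neg (((Q \oplus Q) \leftrightarrow P) \to (P \leftrightarrow (Q \oplus \neg (Q \to P)))) = 0, so the formula = 0.

1, 1, 0, 0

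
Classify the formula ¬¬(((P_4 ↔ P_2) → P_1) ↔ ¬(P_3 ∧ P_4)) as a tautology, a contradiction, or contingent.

P_1 | P_2 | P_3 | P_4 | (P_4 ↔ P_2) | ((P_4 ↔ P_2) → P_1) | (P_3 ∧ P_4) | ¬(P_3 ∧ P_4) | φ
--- | --- | --- | --- | ----------- | ------------------- | ----------- | ------------ | -
 F  |  F  |  F  |  F  |      T      |          F          |      F      |      T       | F
 F  |  F  |  F  |  T  |      F      |          T          |      F      |      T       | T
 F  |  F  |  T  |  F  |      T      |          F          |      F      |      T       | F
 F  |  F  |  T  |  T  |      F      |          T          |      T      |      F       | F
 F  |  T  |  F  |  F  |      F      |          T          |      F      |      T       | T
 F  |  T  |  F  |  T  |      T      |          F          |      F      |      T       | F
 F  |  T  |  T  |  F  |      F      |          T          |      F      |      T       | T
 F  |  T  |  T  |  T  |      T      |          F          |      T      |      F       | T
 T  |  F  |  F  |  F  |      T      |          T          |      F      |      T       | T
 T  |  F  |  F  |  T  |      F      |          T          |      F      |      T       | T
 T  |  F  |  T  |  F  |      T      |          T          |      F      |      T       | T
 T  |  F  |  T  |  T  |      F      |          T          |      T      |      F       | F
 T  |  T  |  F  |  F  |      F      |          T          |      F      |      T       | T
 T  |  T  |  F  |  T  |      T      |          T          |      F      |      T       | T
 T  |  T  |  T  |  F  |      F      |          T          |      F      |      T       | T
 T  |  T  |  T  |  T  |      T      |          T          |      T      |      F       | F
10 of 16 rows are T, so the formula is contingent.

contingent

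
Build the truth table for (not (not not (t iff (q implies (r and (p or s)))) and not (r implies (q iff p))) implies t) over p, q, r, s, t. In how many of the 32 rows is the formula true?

17

p | q | r | s | t | φ
- | - | - | - | - | -
T | T | T | T | T | T
T | T | T | T | F | F
T | T | T | F | T | T
T | T | T | F | F | F
T | T | F | T | T | T
T | T | F | T | F | F
T | T | F | F | T | T
T | T | F | F | F | F
T | F | T | T | T | T
T | F | T | T | F | F
T | F | T | F | T | T
T | F | T | F | F | F
T | F | F | T | T | T
T | F | F | T | F | F
T | F | F | F | T | T
T | F | F | F | F | F
F | T | T | T | T | T
F | T | T | T | F | F
F | T | T | F | T | T
F | T | T | F | F | T
F | T | F | T | T | T
F | T | F | T | F | F
F | T | F | F | T | T
F | T | F | F | F | F
F | F | T | T | T | T
F | F | T | T | F | F
F | F | T | F | T | T
F | F | T | F | F | F
F | F | F | T | T | T
F | F | F | T | F | F
F | F | F | F | T | T
F | F | F | F | F | F
The formula is true on 17 of the 32 rows.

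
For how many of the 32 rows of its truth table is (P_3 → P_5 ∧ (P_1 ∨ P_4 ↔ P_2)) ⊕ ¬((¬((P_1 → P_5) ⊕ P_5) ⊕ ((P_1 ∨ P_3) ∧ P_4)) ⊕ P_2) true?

18

P_1 | P_2 | P_3 | P_4 | P_5 | φ
--- | --- | --- | --- | --- | -
 F  |  F  |  F  |  F  |  F  | F
 F  |  F  |  F  |  F  |  T  | T
 F  |  F  |  F  |  T  |  F  | F
 F  |  F  |  F  |  T  |  T  | T
 F  |  F  |  T  |  F  |  F  | T
 F  |  F  |  T  |  F  |  T  | T
 F  |  F  |  T  |  T  |  F  | F
 F  |  F  |  T  |  T  |  T  | T
 F  |  T  |  F  |  F  |  F  | T
 F  |  T  |  F  |  F  |  T  | F
 F  |  T  |  F  |  T  |  F  | T
 F  |  T  |  F  |  T  |  T  | F
 F  |  T  |  T  |  F  |  F  | F
 F  |  T  |  T  |  F  |  T  | T
 F  |  T  |  T  |  T  |  F  | T
 F  |  T  |  T  |  T  |  T  | T
 T  |  F  |  F  |  F  |  F  | T
 T  |  F  |  F  |  F  |  T  | T
 T  |  F  |  F  |  T  |  F  | F
 T  |  F  |  F  |  T  |  T  | F
 T  |  F  |  T  |  F  |  F  | F
 T  |  F  |  T  |  F  |  T  | F
 T  |  F  |  T  |  T  |  F  | T
 T  |  F  |  T  |  T  |  T  | T
 T  |  T  |  F  |  F  |  F  | F
 T  |  T  |  F  |  F  |  T  | F
 T  |  T  |  F  |  T  |  F  | T
 T  |  T  |  F  |  T  |  T  | T
 T  |  T  |  T  |  F  |  F  | T
 T  |  T  |  T  |  F  |  T  | F
 T  |  T  |  T  |  T  |  F  | F
 T  |  T  |  T  |  T  |  T  | T
The formula is true on 18 of the 32 rows.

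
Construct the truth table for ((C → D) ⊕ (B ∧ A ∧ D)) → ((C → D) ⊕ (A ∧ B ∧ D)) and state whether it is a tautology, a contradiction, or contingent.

A | B | C | D || (C → D) | (B ∧ A) | ((B ∧ A) ∧ D) | ((C → D) ⊕ ((B ∧ A) ∧ D)) | (A ∧ B) | ((A ∧ B) ∧ D) | ((C → D) ⊕ ((A ∧ B) ∧ D)) | φ
T | T | T | T ||    T    |    T    |       T       |             F             |    T    |       T       |             F             | T
T | T | T | F ||    F    |    T    |       F       |             F             |    T    |       F       |             F             | T
T | T | F | T ||    T    |    T    |       T       |             F             |    T    |       T       |             F             | T
T | T | F | F ||    T    |    T    |       F       |             T             |    T    |       F       |             T             | T
T | F | T | T ||    T    |    F    |       F       |             T             |    F    |       F       |             T             | T
T | F | T | F ||    F    |    F    |       F       |             F             |    F    |       F       |             F             | T
T | F | F | T ||    T    |    F    |       F       |             T             |    F    |       F       |             T             | T
T | F | F | F ||    T    |    F    |       F       |             T             |    F    |       F       |             T             | T
F | T | T | T ||    T    |    F    |       F       |             T             |    F    |       F       |             T             | T
F | T | T | F ||    F    |    F    |       F       |             F             |    F    |       F       |             F             | T
F | T | F | T ||    T    |    F    |       F       |             T             |    F    |       F       |             T             | T
F | T | F | F ||    T    |    F    |       F       |             T             |    F    |       F       |             T             | T
F | F | T | T ||    T    |    F    |       F       |             T             |    F    |       F       |             T             | T
F | F | T | F ||    F    |    F    |       F       |             F             |    F    |       F       |             F             | T
F | F | F | T ||    T    |    F    |       F       |             T             |    F    |       F       |             T             | T
F | F | F | F ||    T    |    F    |       F       |             T             |    F    |       F       |             T             | T
Every row is T, so the formula is a tautology.

tautology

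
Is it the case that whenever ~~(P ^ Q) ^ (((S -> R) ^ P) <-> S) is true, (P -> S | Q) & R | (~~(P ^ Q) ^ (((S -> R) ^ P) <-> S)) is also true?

yes

P | Q | R | S | φ | ψ
- | - | - | - | - | -
1 | 1 | 1 | 1 | 0 | 1
1 | 1 | 1 | 0 | 1 | 1
1 | 1 | 0 | 1 | 1 | 1
1 | 1 | 0 | 0 | 1 | 1
1 | 0 | 1 | 1 | 1 | 1
1 | 0 | 1 | 0 | 0 | 0
1 | 0 | 0 | 1 | 0 | 0
1 | 0 | 0 | 0 | 0 | 0
0 | 1 | 1 | 1 | 0 | 1
0 | 1 | 1 | 0 | 1 | 1
0 | 1 | 0 | 1 | 1 | 1
0 | 1 | 0 | 0 | 1 | 1
0 | 0 | 1 | 1 | 1 | 1
0 | 0 | 1 | 0 | 0 | 1
0 | 0 | 0 | 1 | 0 | 0
0 | 0 | 0 | 0 | 0 | 0
In every row where φ is true, ψ is also true, so φ ⊨ ψ.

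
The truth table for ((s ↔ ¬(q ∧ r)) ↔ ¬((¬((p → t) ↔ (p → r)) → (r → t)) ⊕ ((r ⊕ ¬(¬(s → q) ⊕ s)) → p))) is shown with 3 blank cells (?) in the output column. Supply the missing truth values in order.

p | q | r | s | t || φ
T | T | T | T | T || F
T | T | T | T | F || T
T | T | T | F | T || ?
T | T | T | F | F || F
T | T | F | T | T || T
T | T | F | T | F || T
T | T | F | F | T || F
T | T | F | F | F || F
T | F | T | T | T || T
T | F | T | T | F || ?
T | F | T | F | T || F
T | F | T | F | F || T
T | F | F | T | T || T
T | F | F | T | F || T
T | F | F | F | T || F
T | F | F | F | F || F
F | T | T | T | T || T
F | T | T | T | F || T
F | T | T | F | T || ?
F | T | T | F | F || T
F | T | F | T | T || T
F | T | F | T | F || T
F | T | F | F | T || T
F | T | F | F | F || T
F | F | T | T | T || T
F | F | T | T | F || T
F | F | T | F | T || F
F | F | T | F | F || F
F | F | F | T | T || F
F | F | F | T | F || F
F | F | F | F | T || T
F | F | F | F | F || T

T, F, T

Row p=T, q=T, r=T, s=F, t=T: (s ↔ ¬(q ∧ r)) = T, ¬((¬((p → t) ↔ (p → r)) → (r → t)) ⊕ ((r ⊕ ¬(¬(s → q) ⊕ s)) → p)) = T, so the formula = T.
Row p=T, q=F, r=T, s=T, t=F: (s ↔ ¬(q ∧ r)) = T, ¬((¬((p → t) ↔ (p → r)) → (r → t)) ⊕ ((r ⊕ ¬(¬(s → q) ⊕ s)) → p)) = F, so the formula = F.
Row p=F, q=T, r=T, s=F, t=T: (s ↔ ¬(q ∧ r)) = T, ¬((¬((p → t) ↔ (p → r)) → (r → t)) ⊕ ((r ⊕ ¬(¬(s → q) ⊕ s)) → p)) = T, so the formula = T.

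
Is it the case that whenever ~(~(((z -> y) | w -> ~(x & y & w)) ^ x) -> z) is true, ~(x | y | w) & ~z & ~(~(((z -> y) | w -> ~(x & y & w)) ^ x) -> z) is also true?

x | y | z | w || φ | ψ
T | T | T | T || F | F
T | T | T | F || F | F
T | T | F | T || F | F
T | T | F | F || T | F
T | F | T | T || F | F
T | F | T | F || F | F
T | F | F | T || T | F
T | F | F | F || T | F
F | T | T | T || F | F
F | T | T | F || F | F
F | T | F | T || F | F
F | T | F | F || F | F
F | F | T | T || F | F
F | F | T | F || F | F
F | F | F | T || F | F
F | F | F | F || F | F
At x=T, y=T, z=F, w=F we have φ true but ψ false, so φ does not entail ψ.

no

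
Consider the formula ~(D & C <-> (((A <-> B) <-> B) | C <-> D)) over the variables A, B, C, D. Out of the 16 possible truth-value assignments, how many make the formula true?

4

A  B  C  D     (D & C)  (A <-> B)  ((A <-> B) <-> B)  (((A <-> B) <-> B) | C)  φ
F  F  F  F        F         T              F                     F             T
F  F  F  T        F         T              F                     F             F
F  F  T  F        F         T              F                     T             F
F  F  T  T        T         T              F                     T             F
F  T  F  F        F         F              F                     F             T
F  T  F  T        F         F              F                     F             F
F  T  T  F        F         F              F                     T             F
F  T  T  T        T         F              F                     T             F
T  F  F  F        F         F              T                     T             F
T  F  F  T        F         F              T                     T             T
T  F  T  F        F         F              T                     T             F
T  F  T  T        T         F              T                     T             F
T  T  F  F        F         T              T                     T             F
T  T  F  T        F         T              T                     T             T
T  T  T  F        F         T              T                     T             F
T  T  T  T        T         T              T                     T             F
The formula is true on 4 of the 16 rows.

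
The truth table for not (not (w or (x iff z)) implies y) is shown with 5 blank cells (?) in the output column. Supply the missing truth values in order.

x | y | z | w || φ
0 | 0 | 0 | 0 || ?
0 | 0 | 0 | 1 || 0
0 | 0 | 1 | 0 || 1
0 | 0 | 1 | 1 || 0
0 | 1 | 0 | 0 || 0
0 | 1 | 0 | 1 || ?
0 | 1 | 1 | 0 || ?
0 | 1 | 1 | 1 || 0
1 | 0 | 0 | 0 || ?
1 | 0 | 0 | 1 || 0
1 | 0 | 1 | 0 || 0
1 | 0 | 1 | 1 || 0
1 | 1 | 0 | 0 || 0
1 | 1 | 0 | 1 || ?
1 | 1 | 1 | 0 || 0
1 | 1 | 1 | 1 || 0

0, 0, 0, 1, 0

Row x=0, y=0, z=0, w=0: not (w or (x iff z)) = 0, (not (w or (x iff z)) implies y) = 1, so the formula = 0.
Row x=0, y=1, z=0, w=1: not (w or (x iff z)) = 0, (not (w or (x iff z)) implies y) = 1, so the formula = 0.
Row x=0, y=1, z=1, w=0: not (w or (x iff z)) = 1, (not (w or (x iff z)) implies y) = 1, so the formula = 0.
Row x=1, y=0, z=0, w=0: not (w or (x iff z)) = 1, (not (w or (x iff z)) implies y) = 0, so the formula = 1.
Row x=1, y=1, z=0, w=1: not (w or (x iff z)) = 0, (not (w or (x iff z)) implies y) = 1, so the formula = 0.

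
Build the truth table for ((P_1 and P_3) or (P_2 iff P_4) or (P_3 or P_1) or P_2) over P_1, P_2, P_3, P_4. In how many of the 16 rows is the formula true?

15

P_1  P_2  P_3  P_4  |  (P_1 and P_3)  (P_2 iff P_4)  (P_3 or P_1)  φ
 F    F    F    F   |        F              T             F        T
 F    F    F    T   |        F              F             F        F
 F    F    T    F   |        F              T             T        T
 F    F    T    T   |        F              F             T        T
 F    T    F    F   |        F              F             F        T
 F    T    F    T   |        F              T             F        T
 F    T    T    F   |        F              F             T        T
 F    T    T    T   |        F              T             T        T
 T    F    F    F   |        F              T             T        T
 T    F    F    T   |        F              F             T        T
 T    F    T    F   |        T              T             T        T
 T    F    T    T   |        T              F             T        T
 T    T    F    F   |        F              F             T        T
 T    T    F    T   |        F              T             T        T
 T    T    T    F   |        T              F             T        T
 T    T    T    T   |        T              T             T        T
The formula is true on 15 of the 16 rows.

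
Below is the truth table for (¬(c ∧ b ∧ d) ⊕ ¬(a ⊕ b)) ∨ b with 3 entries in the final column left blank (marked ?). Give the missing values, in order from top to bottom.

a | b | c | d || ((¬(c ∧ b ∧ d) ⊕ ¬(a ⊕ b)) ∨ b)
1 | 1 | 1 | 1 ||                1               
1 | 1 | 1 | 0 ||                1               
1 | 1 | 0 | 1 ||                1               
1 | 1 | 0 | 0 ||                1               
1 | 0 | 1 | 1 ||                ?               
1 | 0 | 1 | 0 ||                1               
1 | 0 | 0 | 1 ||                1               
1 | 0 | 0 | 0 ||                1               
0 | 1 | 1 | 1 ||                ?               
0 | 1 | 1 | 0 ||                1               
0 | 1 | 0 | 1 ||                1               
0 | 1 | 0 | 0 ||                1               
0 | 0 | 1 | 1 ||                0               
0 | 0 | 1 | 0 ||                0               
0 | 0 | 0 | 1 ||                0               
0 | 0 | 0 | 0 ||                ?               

1, 1, 0

Row a=1, b=0, c=1, d=1: (¬(c ∧ b ∧ d) ⊕ ¬(a ⊕ b)) = 1, so ((¬(c ∧ b ∧ d) ⊕ ¬(a ⊕ b)) ∨ b) = 1.
Row a=0, b=1, c=1, d=1: (¬(c ∧ b ∧ d) ⊕ ¬(a ⊕ b)) = 0, so ((¬(c ∧ b ∧ d) ⊕ ¬(a ⊕ b)) ∨ b) = 1.
Row a=0, b=0, c=0, d=0: (¬(c ∧ b ∧ d) ⊕ ¬(a ⊕ b)) = 0, so ((¬(c ∧ b ∧ d) ⊕ ¬(a ⊕ b)) ∨ b) = 0.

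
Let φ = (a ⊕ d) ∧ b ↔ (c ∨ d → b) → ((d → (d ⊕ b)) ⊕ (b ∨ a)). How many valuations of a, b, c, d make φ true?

a | b | c | d | (a ⊕ d) | ((a ⊕ d) ∧ b) | (c ∨ d) | ((c ∨ d) → b) | (d ⊕ b) | (d → (d ⊕ b)) | (b ∨ a) | ((d → (d ⊕ b)) ⊕ (b ∨ a)) | φ
- | - | - | - | ------- | ------------- | ------- | ------------- | ------- | ------------- | ------- | ------------------------- | -
1 | 1 | 1 | 1 |    0    |       0       |    1    |       1       |    0    |       0       |    1    |             1             | 0
1 | 1 | 1 | 0 |    1    |       1       |    1    |       1       |    1    |       1       |    1    |             0             | 0
1 | 1 | 0 | 1 |    0    |       0       |    1    |       1       |    0    |       0       |    1    |             1             | 0
1 | 1 | 0 | 0 |    1    |       1       |    0    |       1       |    1    |       1       |    1    |             0             | 0
1 | 0 | 1 | 1 |    0    |       0       |    1    |       0       |    1    |       1       |    1    |             0             | 0
1 | 0 | 1 | 0 |    1    |       0       |    1    |       0       |    0    |       1       |    1    |             0             | 0
1 | 0 | 0 | 1 |    0    |       0       |    1    |       0       |    1    |       1       |    1    |             0             | 0
1 | 0 | 0 | 0 |    1    |       0       |    0    |       1       |    0    |       1       |    1    |             0             | 1
0 | 1 | 1 | 1 |    1    |       1       |    1    |       1       |    0    |       0       |    1    |             1             | 1
0 | 1 | 1 | 0 |    0    |       0       |    1    |       1       |    1    |       1       |    1    |             0             | 1
0 | 1 | 0 | 1 |    1    |       1       |    1    |       1       |    0    |       0       |    1    |             1             | 1
0 | 1 | 0 | 0 |    0    |       0       |    0    |       1       |    1    |       1       |    1    |             0             | 1
0 | 0 | 1 | 1 |    1    |       0       |    1    |       0       |    1    |       1       |    0    |             1             | 0
0 | 0 | 1 | 0 |    0    |       0       |    1    |       0       |    0    |       1       |    0    |             1             | 0
0 | 0 | 0 | 1 |    1    |       0       |    1    |       0       |    1    |       1       |    0    |             1             | 0
0 | 0 | 0 | 0 |    0    |       0       |    0    |       1       |    0    |       1       |    0    |             1             | 0
The formula is true on 5 of the 16 rows.

5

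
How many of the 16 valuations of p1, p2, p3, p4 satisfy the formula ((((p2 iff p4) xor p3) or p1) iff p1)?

p1  p2  p3  p4  |  (p2 iff p4)  ((p2 iff p4) xor p3)  (((p2 iff p4) xor p3) or p1)  φ
F   F   F   F   |       T                T                         T                F
F   F   F   T   |       F                F                         F                T
F   F   T   F   |       T                F                         F                T
F   F   T   T   |       F                T                         T                F
F   T   F   F   |       F                F                         F                T
F   T   F   T   |       T                T                         T                F
F   T   T   F   |       F                T                         T                F
F   T   T   T   |       T                F                         F                T
T   F   F   F   |       T                T                         T                T
T   F   F   T   |       F                F                         T                T
T   F   T   F   |       T                F                         T                T
T   F   T   T   |       F                T                         T                T
T   T   F   F   |       F                F                         T                T
T   T   F   T   |       T                T                         T                T
T   T   T   F   |       F                T                         T                T
T   T   T   T   |       T                F                         T                T
The formula is true on 12 of the 16 rows.

12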